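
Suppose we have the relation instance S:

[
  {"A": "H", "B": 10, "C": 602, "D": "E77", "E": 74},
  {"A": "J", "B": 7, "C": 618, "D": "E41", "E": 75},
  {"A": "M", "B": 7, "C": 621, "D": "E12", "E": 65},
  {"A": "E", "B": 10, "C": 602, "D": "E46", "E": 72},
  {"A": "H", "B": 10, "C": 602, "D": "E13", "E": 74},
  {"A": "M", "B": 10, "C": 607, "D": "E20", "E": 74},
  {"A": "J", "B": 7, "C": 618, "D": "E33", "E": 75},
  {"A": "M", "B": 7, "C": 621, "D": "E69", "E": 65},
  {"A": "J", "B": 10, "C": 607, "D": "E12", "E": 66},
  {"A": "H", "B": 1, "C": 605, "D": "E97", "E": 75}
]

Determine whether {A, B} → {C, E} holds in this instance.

(A=H, B=10): 2 rows → {C,E} = (602, 74), (602, 74) ✓
(A=J, B=7): 2 rows → {C,E} = (618, 75), (618, 75) ✓
(A=M, B=7): 2 rows → {C,E} = (621, 65), (621, 65) ✓
(A=E, B=10): 1 row → {C,E} = (602, 72) ✓
(A=M, B=10): 1 row → {C,E} = (607, 74) ✓
(A=J, B=10): 1 row → {C,E} = (607, 66) ✓
(A=H, B=1): 1 row → {C,E} = (605, 75) ✓
Every {A, B} value is associated with a single {C, E} value, so {A, B} → {C, E} holds.

Yes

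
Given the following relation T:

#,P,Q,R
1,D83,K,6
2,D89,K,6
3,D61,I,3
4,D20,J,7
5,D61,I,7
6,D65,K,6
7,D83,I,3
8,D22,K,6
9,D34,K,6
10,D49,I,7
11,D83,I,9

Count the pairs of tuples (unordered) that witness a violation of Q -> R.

8

Q=K: all 5 rows agree on R — 0 pairs.
Q=I: violating pairs (3,5), (3,10), (3,11), (5,7), (5,11), (7,10), (7,11), (10,11) — 8 pairs.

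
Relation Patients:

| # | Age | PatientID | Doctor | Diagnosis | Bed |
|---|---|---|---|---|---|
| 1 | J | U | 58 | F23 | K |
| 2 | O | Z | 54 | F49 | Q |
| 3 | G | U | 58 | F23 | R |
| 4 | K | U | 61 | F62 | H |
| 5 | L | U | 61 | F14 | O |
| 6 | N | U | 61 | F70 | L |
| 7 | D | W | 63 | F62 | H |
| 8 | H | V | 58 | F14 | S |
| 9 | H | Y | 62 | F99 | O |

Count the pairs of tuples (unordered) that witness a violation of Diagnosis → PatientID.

Diagnosis=F23: all 2 rows agree on PatientID — 0 pairs.
Diagnosis=F62: violating pairs (4,7) — 1 pair.
Diagnosis=F14: violating pairs (5,8) — 1 pair.

2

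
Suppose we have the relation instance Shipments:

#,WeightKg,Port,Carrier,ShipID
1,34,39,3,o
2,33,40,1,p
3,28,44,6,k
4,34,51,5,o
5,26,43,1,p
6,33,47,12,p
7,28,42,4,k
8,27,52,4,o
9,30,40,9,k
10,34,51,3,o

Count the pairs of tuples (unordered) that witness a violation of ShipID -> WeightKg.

7

ShipID=o: violating pairs (1,8), (4,8), (8,10) — 3 pairs.
ShipID=p: violating pairs (2,5), (5,6) — 2 pairs.
ShipID=k: violating pairs (3,9), (7,9) — 2 pairs.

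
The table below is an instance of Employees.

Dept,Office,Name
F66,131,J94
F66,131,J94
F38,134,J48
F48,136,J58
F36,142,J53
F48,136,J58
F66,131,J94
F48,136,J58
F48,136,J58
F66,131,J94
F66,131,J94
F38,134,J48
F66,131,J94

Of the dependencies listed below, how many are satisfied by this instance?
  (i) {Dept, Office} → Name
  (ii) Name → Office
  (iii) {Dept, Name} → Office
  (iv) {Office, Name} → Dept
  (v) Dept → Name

5

(i) {Dept, Office} → Name: every LHS value maps to a single RHS value — holds.
(ii) Name → Office: every LHS value maps to a single RHS value — holds.
(iii) {Dept, Name} → Office: every LHS value maps to a single RHS value — holds.
(iv) {Office, Name} → Dept: every LHS value maps to a single RHS value — holds.
(v) Dept → Name: every LHS value maps to a single RHS value — holds.
5 of the 5 dependencies hold.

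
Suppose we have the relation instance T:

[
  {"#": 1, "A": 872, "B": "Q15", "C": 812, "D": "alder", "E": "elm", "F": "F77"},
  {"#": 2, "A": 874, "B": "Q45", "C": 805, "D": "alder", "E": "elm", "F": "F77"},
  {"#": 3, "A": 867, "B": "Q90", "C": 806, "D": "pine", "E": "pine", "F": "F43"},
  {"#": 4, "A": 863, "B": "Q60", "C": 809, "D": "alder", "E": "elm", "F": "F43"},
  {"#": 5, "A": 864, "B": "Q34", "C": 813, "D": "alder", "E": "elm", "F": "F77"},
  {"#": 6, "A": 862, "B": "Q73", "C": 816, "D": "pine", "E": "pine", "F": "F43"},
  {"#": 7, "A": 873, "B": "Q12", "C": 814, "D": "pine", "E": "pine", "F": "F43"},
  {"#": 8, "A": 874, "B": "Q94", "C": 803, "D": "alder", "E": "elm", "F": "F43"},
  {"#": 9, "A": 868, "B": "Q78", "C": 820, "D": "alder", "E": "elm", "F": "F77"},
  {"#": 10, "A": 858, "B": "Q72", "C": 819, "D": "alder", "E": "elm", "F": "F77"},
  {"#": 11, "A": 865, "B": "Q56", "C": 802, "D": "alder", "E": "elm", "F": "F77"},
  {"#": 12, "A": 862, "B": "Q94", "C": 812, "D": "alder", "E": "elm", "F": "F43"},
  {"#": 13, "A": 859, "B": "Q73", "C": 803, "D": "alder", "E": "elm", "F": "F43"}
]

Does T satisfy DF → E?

(D=alder, F=F77): rows 1, 2, 5, 9, 10, 11 → E = elm, elm, elm, elm, elm, elm ✓
(D=pine, F=F43): rows 3, 6, 7 → E = pine, pine, pine ✓
(D=alder, F=F43): rows 4, 8, 12, 13 → E = elm, elm, elm, elm ✓
Every DF value is associated with a single E value, so DF → E holds.

Yes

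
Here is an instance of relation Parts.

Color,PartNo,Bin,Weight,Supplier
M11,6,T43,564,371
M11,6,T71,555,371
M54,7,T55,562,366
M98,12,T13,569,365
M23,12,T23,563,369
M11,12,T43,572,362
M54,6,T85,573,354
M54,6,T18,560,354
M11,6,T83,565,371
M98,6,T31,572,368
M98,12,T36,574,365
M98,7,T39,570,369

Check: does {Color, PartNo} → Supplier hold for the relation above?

(Color=M11, PartNo=6): 3 rows → Supplier = 371, 371, 371 ✓
(Color=M54, PartNo=7): 1 row → Supplier = 366 ✓
(Color=M98, PartNo=12): 2 rows → Supplier = 365, 365 ✓
(Color=M23, PartNo=12): 1 row → Supplier = 369 ✓
(Color=M11, PartNo=12): 1 row → Supplier = 362 ✓
(Color=M54, PartNo=6): 2 rows → Supplier = 354, 354 ✓
(Color=M98, PartNo=6): 1 row → Supplier = 368 ✓
(Color=M98, PartNo=7): 1 row → Supplier = 369 ✓
Every {Color, PartNo} value is associated with a single Supplier value, so {Color, PartNo} → Supplier holds.

Yes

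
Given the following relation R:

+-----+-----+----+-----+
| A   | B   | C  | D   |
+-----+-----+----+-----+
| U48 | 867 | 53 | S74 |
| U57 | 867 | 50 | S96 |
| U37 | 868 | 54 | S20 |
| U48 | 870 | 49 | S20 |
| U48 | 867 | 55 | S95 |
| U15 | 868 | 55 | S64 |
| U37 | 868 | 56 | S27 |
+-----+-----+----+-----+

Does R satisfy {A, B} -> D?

No

(A=U48, B=867): 2 rows → D takes values {S74, S95} — violation
(A=U57, B=867): 1 row → D = S96 ✓
(A=U37, B=868): 2 rows → D takes values {S20, S27} — violation
(A=U48, B=870): 1 row → D = S20 ✓
(A=U15, B=868): 1 row → D = S64 ✓
Two rows agree on {A, B} but differ on D, so {A, B} -> D does not hold.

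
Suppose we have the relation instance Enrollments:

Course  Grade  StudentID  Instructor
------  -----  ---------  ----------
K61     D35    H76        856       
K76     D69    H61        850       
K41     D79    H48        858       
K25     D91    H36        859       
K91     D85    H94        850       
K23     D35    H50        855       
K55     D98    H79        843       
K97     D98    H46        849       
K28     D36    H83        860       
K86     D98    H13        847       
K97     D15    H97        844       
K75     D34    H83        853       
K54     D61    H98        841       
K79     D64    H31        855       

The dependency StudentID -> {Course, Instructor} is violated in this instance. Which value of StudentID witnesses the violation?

H83

StudentID=H76: 1 row → {Course,Instructor} = (K61, 856) ✓
StudentID=H61: 1 row → {Course,Instructor} = (K76, 850) ✓
StudentID=H48: 1 row → {Course,Instructor} = (K41, 858) ✓
StudentID=H36: 1 row → {Course,Instructor} = (K25, 859) ✓
StudentID=H94: 1 row → {Course,Instructor} = (K91, 850) ✓
StudentID=H50: 1 row → {Course,Instructor} = (K23, 855) ✓
StudentID=H79: 1 row → {Course,Instructor} = (K55, 843) ✓
StudentID=H46: 1 row → {Course,Instructor} = (K97, 849) ✓
StudentID=H83: 2 rows → {Course,Instructor} takes values {(K28, 860), (K75, 853)} — violation
StudentID=H13: 1 row → {Course,Instructor} = (K86, 847) ✓
StudentID=H97: 1 row → {Course,Instructor} = (K97, 844) ✓
StudentID=H98: 1 row → {Course,Instructor} = (K54, 841) ✓
StudentID=H31: 1 row → {Course,Instructor} = (K79, 855) ✓
The only StudentID value with inconsistent RHS is StudentID=H83.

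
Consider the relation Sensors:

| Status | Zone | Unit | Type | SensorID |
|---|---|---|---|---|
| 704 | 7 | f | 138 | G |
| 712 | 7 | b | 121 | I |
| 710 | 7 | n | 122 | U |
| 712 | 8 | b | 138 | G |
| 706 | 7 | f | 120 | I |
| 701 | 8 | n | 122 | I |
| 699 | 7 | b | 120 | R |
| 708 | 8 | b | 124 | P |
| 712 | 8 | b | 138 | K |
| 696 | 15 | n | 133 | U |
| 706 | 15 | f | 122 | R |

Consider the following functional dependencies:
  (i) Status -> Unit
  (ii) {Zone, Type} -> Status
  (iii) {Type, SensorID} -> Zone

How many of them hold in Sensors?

(i) Status -> Unit: every LHS value maps to a single RHS value — holds.
(ii) {Zone, Type} -> Status: (Zone=7, Type=120): 2 rows → Status takes values {706, 699} — violation — fails.
(iii) {Type, SensorID} -> Zone: (Type=138, SensorID=G): 2 rows → Zone takes values {7, 8} — violation — fails.
1 of the 3 dependencies holds.

1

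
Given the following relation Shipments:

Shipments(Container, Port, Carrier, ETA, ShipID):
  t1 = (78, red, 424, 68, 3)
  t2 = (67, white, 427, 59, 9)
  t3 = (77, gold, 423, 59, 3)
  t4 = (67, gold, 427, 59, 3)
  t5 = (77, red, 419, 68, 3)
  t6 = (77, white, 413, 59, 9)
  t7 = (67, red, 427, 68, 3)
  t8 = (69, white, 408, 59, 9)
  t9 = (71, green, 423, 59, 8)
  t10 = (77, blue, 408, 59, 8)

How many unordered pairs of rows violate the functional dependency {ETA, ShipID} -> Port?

1

(ETA=68, ShipID=3): all 3 rows agree on Port — 0 pairs.
(ETA=59, ShipID=9): all 3 rows agree on Port — 0 pairs.
(ETA=59, ShipID=3): all 2 rows agree on Port — 0 pairs.
(ETA=59, ShipID=8): violating pairs (9,10) — 1 pair.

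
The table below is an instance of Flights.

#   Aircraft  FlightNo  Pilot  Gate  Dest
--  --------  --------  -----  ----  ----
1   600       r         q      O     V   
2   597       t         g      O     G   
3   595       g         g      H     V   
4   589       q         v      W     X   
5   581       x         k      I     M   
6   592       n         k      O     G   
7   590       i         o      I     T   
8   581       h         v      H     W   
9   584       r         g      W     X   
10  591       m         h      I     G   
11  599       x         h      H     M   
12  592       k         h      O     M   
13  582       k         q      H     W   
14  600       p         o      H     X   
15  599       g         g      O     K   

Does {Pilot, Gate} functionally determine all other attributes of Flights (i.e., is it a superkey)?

Rows 2 and 15 have the same {Pilot, Gate} value (Pilot=g, Gate=O) but are distinct tuples, so {Pilot, Gate} does not determine every attribute — not a superkey.

No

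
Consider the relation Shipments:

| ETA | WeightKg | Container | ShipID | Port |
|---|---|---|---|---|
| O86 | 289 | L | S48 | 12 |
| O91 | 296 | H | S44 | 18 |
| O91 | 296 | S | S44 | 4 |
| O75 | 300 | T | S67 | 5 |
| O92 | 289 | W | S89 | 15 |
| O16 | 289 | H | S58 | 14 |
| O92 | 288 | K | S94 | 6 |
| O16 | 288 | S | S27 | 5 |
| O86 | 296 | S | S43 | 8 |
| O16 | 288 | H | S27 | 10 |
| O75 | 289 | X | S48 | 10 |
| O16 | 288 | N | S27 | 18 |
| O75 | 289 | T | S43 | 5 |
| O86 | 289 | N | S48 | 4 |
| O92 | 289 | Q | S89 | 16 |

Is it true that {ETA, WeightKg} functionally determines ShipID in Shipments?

No

(ETA=O86, WeightKg=289): 2 rows → ShipID = S48, S48 ✓
(ETA=O91, WeightKg=296): 2 rows → ShipID = S44, S44 ✓
(ETA=O75, WeightKg=300): 1 row → ShipID = S67 ✓
(ETA=O92, WeightKg=289): 2 rows → ShipID = S89, S89 ✓
(ETA=O16, WeightKg=289): 1 row → ShipID = S58 ✓
(ETA=O92, WeightKg=288): 1 row → ShipID = S94 ✓
(ETA=O16, WeightKg=288): 3 rows → ShipID = S27, S27, S27 ✓
(ETA=O86, WeightKg=296): 1 row → ShipID = S43 ✓
(ETA=O75, WeightKg=289): 2 rows → ShipID takes values {S48, S43} — violation
Two rows agree on {ETA, WeightKg} but differ on ShipID, so {ETA, WeightKg} → ShipID does not hold.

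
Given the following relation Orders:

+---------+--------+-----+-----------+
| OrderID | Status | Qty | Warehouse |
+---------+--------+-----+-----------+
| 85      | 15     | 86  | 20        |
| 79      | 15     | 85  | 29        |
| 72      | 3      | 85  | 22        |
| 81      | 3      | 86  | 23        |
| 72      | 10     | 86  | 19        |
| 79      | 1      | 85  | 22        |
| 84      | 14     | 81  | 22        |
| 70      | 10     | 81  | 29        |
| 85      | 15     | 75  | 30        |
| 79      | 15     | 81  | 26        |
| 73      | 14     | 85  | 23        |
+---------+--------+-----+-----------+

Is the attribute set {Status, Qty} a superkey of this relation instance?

Yes

All 11 rows have distinct {Status, Qty} values, so {Status, Qty} → (all attributes) holds and {Status, Qty} is a superkey.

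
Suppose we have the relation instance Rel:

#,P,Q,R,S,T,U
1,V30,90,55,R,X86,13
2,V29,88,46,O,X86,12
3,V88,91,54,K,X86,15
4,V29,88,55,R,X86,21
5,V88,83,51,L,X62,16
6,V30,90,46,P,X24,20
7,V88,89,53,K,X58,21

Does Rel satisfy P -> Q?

No

P=V30: rows 1, 6 → Q = 90, 90 ✓
P=V29: rows 2, 4 → Q = 88, 88 ✓
P=V88: rows 3, 5, 7 → Q takes values {91, 83, 89} — violation
Two rows agree on P but differ on Q, so P -> Q does not hold.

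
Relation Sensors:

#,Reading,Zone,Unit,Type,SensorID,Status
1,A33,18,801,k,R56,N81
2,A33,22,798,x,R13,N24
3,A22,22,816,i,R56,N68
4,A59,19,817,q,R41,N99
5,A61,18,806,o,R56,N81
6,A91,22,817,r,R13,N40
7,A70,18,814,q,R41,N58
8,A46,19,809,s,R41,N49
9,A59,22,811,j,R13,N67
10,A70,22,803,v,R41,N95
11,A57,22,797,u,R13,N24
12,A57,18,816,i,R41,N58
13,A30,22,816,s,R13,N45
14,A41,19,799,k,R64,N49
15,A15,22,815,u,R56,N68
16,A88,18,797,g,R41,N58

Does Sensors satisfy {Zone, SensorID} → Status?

(Zone=18, SensorID=R56): rows 1, 5 → Status = N81, N81 ✓
(Zone=22, SensorID=R13): rows 2, 6, 9, 11, 13 → Status takes values {N24, N40, N67, N45} — violation
(Zone=22, SensorID=R56): rows 3, 15 → Status = N68, N68 ✓
(Zone=19, SensorID=R41): rows 4, 8 → Status takes values {N99, N49} — violation
(Zone=18, SensorID=R41): rows 7, 12, 16 → Status = N58, N58, N58 ✓
(Zone=22, SensorID=R41): row 10 → Status = N95 ✓
(Zone=19, SensorID=R64): row 14 → Status = N49 ✓
Two rows agree on {Zone, SensorID} but differ on Status, so {Zone, SensorID} → Status does not hold.

No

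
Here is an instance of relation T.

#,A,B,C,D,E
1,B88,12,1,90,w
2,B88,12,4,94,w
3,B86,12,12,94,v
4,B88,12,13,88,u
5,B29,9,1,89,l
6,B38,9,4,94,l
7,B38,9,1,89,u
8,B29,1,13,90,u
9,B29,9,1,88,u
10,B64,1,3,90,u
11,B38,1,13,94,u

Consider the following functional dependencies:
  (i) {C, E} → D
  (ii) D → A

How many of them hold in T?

(i) {C, E} → D: (C=13, E=u): rows 4, 8, 11 → D takes values {88, 90, 94} — violation; (C=1, E=u): rows 7, 9 → D takes values {89, 88} — violation — fails.
(ii) D → A: D=90: rows 1, 8, 10 → A takes values {B88, B29, B64} — violation; D=94: rows 2, 3, 6, 11 → A takes values {B88, B86, B38} — violation; D=88: rows 4, 9 → A takes values {B88, B29} — violation; D=89: rows 5, 7 → A takes values {B29, B38} — violation — fails.
None of the 2 dependencies hold.

0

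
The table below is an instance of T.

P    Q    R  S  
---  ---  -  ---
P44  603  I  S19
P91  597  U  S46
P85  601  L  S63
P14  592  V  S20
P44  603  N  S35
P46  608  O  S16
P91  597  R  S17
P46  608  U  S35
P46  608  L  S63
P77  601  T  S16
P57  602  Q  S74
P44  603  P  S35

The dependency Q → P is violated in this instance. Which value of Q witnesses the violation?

601

Q=603: 3 rows → P = P44, P44, P44 ✓
Q=597: 2 rows → P = P91, P91 ✓
Q=601: 2 rows → P takes values {P85, P77} — violation
Q=592: 1 row → P = P14 ✓
Q=608: 3 rows → P = P46, P46, P46 ✓
Q=602: 1 row → P = P57 ✓
The only Q value with inconsistent P is Q=601.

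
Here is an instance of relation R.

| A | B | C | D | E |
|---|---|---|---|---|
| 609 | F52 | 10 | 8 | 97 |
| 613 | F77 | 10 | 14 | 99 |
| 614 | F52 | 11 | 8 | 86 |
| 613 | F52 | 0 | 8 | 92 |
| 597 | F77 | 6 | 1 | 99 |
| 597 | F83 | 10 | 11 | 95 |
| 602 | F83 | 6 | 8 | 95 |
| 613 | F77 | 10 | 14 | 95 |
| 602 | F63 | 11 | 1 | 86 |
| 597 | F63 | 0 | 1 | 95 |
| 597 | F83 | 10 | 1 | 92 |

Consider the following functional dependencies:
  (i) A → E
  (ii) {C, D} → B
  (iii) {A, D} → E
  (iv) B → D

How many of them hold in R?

(i) A → E: A=613: 3 rows → E takes values {99, 92, 95} — violation; A=597: 4 rows → E takes values {99, 95, 92} — violation; A=602: 2 rows → E takes values {95, 86} — violation — fails.
(ii) {C, D} → B: every LHS value maps to a single RHS value — holds.
(iii) {A, D} → E: (A=613, D=14): 2 rows → E takes values {99, 95} — violation; (A=597, D=1): 3 rows → E takes values {99, 95, 92} — violation — fails.
(iv) B → D: B=F77: 3 rows → D takes values {14, 1} — violation; B=F83: 3 rows → D takes values {11, 8, 1} — violation — fails.
1 of the 4 dependencies holds.

1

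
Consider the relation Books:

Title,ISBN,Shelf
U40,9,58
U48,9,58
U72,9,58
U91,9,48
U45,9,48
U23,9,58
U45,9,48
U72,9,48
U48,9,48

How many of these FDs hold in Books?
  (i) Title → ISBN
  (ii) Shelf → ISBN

2

(i) Title → ISBN: every LHS value maps to a single RHS value — holds.
(ii) Shelf → ISBN: every LHS value maps to a single RHS value — holds.
2 of the 2 dependencies hold.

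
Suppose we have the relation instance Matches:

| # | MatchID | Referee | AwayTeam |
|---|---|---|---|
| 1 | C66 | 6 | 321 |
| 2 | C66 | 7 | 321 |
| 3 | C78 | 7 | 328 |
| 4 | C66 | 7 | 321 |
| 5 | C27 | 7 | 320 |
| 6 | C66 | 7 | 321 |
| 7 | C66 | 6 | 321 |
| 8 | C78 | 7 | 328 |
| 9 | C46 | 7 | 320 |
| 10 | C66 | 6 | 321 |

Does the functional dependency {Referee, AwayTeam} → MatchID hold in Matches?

(Referee=6, AwayTeam=321): rows 1, 7, 10 → MatchID = C66, C66, C66 ✓
(Referee=7, AwayTeam=321): rows 2, 4, 6 → MatchID = C66, C66, C66 ✓
(Referee=7, AwayTeam=328): rows 3, 8 → MatchID = C78, C78 ✓
(Referee=7, AwayTeam=320): rows 5, 9 → MatchID takes values {C27, C46} — violation
Two rows agree on {Referee, AwayTeam} but differ on MatchID, so {Referee, AwayTeam} → MatchID does not hold.

No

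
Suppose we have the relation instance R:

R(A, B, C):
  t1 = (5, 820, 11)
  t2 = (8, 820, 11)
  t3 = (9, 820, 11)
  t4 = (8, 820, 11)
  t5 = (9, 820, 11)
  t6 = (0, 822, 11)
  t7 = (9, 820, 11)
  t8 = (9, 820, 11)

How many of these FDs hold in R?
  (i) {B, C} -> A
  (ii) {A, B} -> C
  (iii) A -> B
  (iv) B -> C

3

(i) {B, C} -> A: (B=820, C=11): rows 1, 2, 3, 4, 5, 7, 8 → A takes values {5, 8, 9} — violation — fails.
(ii) {A, B} -> C: every LHS value maps to a single RHS value — holds.
(iii) A -> B: every LHS value maps to a single RHS value — holds.
(iv) B -> C: every LHS value maps to a single RHS value — holds.
3 of the 4 dependencies hold.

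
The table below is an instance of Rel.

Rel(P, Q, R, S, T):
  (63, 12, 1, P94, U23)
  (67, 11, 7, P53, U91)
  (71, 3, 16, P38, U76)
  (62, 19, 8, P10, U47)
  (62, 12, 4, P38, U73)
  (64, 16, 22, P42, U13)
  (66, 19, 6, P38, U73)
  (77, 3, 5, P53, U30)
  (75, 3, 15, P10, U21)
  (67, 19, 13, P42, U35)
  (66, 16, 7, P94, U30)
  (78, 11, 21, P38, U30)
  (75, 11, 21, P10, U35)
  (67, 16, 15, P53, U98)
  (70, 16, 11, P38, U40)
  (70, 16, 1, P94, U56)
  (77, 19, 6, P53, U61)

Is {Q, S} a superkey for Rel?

Two distinct rows share (Q=16, S=P94), so {Q, S} does not determine every attribute — not a superkey.

No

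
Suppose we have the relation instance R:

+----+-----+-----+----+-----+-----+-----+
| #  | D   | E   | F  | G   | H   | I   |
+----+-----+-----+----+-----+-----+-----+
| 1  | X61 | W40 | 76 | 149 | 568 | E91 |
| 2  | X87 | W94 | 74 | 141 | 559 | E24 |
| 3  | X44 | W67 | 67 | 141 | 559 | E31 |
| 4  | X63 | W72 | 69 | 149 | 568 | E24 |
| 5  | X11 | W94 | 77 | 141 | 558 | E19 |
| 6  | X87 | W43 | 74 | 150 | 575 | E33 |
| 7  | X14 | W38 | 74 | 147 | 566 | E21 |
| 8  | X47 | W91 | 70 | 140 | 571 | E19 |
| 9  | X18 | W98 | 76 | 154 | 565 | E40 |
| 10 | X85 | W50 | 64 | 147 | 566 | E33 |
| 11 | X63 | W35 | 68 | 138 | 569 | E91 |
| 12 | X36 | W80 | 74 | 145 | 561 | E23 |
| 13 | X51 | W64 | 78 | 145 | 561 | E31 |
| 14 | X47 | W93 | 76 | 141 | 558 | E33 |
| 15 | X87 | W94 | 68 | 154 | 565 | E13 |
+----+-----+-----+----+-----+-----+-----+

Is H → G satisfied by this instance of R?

H=568: rows 1, 4 → G = 149, 149 ✓
H=559: rows 2, 3 → G = 141, 141 ✓
H=558: rows 5, 14 → G = 141, 141 ✓
H=575: row 6 → G = 150 ✓
H=566: rows 7, 10 → G = 147, 147 ✓
H=571: row 8 → G = 140 ✓
H=565: rows 9, 15 → G = 154, 154 ✓
H=569: row 11 → G = 138 ✓
H=561: rows 12, 13 → G = 145, 145 ✓
Every H value is associated with a single G value, so H → G holds.

Yes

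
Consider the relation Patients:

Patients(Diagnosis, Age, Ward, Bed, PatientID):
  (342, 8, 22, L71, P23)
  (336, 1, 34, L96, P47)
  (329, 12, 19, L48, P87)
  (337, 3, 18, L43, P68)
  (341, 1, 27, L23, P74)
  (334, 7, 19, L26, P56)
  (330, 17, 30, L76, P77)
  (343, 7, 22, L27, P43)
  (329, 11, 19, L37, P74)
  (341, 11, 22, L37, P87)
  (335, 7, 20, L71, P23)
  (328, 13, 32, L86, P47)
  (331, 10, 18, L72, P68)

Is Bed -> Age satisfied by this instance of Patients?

Bed=L71: 2 rows → Age takes values {8, 7} — violation
Bed=L96: 1 row → Age = 1 ✓
Bed=L48: 1 row → Age = 12 ✓
Bed=L43: 1 row → Age = 3 ✓
Bed=L23: 1 row → Age = 1 ✓
Bed=L26: 1 row → Age = 7 ✓
Bed=L76: 1 row → Age = 17 ✓
Bed=L27: 1 row → Age = 7 ✓
Bed=L37: 2 rows → Age = 11, 11 ✓
Bed=L86: 1 row → Age = 13 ✓
Bed=L72: 1 row → Age = 10 ✓
Two rows agree on Bed but differ on Age, so Bed -> Age does not hold.

No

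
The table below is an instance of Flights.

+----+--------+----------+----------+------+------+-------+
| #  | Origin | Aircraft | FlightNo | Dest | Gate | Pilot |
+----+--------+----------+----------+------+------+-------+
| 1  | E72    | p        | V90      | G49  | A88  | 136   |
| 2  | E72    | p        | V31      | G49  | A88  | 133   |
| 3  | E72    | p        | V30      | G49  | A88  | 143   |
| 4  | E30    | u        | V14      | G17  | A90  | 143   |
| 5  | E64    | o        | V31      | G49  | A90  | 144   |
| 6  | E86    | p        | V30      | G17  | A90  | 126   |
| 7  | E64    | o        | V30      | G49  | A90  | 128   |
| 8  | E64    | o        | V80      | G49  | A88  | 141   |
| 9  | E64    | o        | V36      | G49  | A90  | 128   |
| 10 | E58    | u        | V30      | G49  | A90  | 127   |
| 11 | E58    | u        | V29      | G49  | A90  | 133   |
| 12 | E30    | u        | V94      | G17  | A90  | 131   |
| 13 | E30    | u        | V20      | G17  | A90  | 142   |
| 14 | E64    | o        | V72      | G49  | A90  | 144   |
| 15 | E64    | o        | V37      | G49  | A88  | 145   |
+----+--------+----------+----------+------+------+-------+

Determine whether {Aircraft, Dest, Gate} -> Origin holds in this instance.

(Aircraft=p, Dest=G49, Gate=A88): rows 1, 2, 3 → Origin = E72, E72, E72 ✓
(Aircraft=u, Dest=G17, Gate=A90): rows 4, 12, 13 → Origin = E30, E30, E30 ✓
(Aircraft=o, Dest=G49, Gate=A90): rows 5, 7, 9, 14 → Origin = E64, E64, E64, E64 ✓
(Aircraft=p, Dest=G17, Gate=A90): row 6 → Origin = E86 ✓
(Aircraft=o, Dest=G49, Gate=A88): rows 8, 15 → Origin = E64, E64 ✓
(Aircraft=u, Dest=G49, Gate=A90): rows 10, 11 → Origin = E58, E58 ✓
Every {Aircraft, Dest, Gate} value is associated with a single Origin value, so {Aircraft, Dest, Gate} -> Origin holds.

Yes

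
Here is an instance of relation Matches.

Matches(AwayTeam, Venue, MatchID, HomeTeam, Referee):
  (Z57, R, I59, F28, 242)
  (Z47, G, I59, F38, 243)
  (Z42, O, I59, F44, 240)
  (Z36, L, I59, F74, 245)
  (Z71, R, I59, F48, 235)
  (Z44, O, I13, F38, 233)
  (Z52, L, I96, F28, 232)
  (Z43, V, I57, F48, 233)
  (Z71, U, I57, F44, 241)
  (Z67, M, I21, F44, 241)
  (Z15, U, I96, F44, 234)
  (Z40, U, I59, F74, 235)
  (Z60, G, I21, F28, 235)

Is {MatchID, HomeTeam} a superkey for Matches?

Two distinct rows share (MatchID=I59, HomeTeam=F74), so {MatchID, HomeTeam} does not determine every attribute — not a superkey.

No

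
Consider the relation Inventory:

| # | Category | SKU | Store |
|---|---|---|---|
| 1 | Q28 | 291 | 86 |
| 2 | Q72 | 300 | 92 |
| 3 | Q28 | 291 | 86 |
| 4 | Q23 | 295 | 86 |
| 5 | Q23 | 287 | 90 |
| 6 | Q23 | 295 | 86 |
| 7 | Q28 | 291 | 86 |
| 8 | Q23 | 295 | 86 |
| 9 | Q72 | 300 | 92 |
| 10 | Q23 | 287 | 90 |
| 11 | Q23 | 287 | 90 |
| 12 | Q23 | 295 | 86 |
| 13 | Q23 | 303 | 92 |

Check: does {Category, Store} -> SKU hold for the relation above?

Yes

(Category=Q28, Store=86): rows 1, 3, 7 → SKU = 291, 291, 291 ✓
(Category=Q72, Store=92): rows 2, 9 → SKU = 300, 300 ✓
(Category=Q23, Store=86): rows 4, 6, 8, 12 → SKU = 295, 295, 295, 295 ✓
(Category=Q23, Store=90): rows 5, 10, 11 → SKU = 287, 287, 287 ✓
(Category=Q23, Store=92): row 13 → SKU = 303 ✓
Every {Category, Store} value is associated with a single SKU value, so {Category, Store} -> SKU holds.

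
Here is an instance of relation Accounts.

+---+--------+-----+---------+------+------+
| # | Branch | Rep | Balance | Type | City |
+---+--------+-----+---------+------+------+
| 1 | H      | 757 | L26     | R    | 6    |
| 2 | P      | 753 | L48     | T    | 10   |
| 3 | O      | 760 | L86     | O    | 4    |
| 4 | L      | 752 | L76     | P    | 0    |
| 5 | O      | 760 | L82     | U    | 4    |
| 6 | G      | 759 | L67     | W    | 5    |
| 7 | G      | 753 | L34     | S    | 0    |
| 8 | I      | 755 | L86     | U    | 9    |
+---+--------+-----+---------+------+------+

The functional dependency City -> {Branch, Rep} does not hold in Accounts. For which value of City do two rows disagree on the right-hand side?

City=6: row 1 → {Branch,Rep} = (H, 757) ✓
City=10: row 2 → {Branch,Rep} = (P, 753) ✓
City=4: rows 3, 5 → {Branch,Rep} = (O, 760), (O, 760) ✓
City=0: rows 4, 7 → {Branch,Rep} takes values {(L, 752), (G, 753)} — violation
City=5: row 6 → {Branch,Rep} = (G, 759) ✓
City=9: row 8 → {Branch,Rep} = (I, 755) ✓
The only City value with inconsistent RHS is City=0.

0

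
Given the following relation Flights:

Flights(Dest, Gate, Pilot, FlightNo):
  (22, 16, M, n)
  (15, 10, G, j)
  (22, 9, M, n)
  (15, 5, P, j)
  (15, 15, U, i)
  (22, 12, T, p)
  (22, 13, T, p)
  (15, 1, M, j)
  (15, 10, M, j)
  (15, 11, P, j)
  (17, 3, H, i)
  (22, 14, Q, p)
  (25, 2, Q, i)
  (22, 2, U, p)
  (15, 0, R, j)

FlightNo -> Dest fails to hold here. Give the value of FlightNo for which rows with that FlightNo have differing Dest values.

i

FlightNo=n: 2 rows → Dest = 22, 22 ✓
FlightNo=j: 6 rows → Dest = 15, 15, 15, 15, 15, 15 ✓
FlightNo=i: 3 rows → Dest takes values {15, 17, 25} — violation
FlightNo=p: 4 rows → Dest = 22, 22, 22, 22 ✓
The only FlightNo value with inconsistent Dest is FlightNo=i.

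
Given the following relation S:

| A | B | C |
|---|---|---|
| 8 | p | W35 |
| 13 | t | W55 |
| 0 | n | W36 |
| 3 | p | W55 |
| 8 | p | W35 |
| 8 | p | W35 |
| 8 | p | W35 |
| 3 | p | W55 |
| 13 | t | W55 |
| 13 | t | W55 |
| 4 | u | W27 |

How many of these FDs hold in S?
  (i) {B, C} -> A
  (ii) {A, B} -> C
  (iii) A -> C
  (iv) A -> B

4

(i) {B, C} -> A: every LHS value maps to a single RHS value — holds.
(ii) {A, B} -> C: every LHS value maps to a single RHS value — holds.
(iii) A -> C: every LHS value maps to a single RHS value — holds.
(iv) A -> B: every LHS value maps to a single RHS value — holds.
4 of the 4 dependencies hold.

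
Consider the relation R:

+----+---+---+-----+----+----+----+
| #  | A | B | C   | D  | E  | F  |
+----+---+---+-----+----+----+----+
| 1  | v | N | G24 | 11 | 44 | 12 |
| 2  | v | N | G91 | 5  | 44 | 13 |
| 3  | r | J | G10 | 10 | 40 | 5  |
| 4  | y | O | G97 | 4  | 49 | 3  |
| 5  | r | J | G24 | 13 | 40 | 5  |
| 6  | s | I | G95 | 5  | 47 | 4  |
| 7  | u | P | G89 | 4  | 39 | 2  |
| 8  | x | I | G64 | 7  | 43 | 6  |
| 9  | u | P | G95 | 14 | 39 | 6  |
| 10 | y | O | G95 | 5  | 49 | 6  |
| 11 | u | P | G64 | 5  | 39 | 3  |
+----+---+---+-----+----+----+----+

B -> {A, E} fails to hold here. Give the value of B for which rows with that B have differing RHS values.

B=N: rows 1, 2 → {A,E} = (v, 44), (v, 44) ✓
B=J: rows 3, 5 → {A,E} = (r, 40), (r, 40) ✓
B=O: rows 4, 10 → {A,E} = (y, 49), (y, 49) ✓
B=I: rows 6, 8 → {A,E} takes values {(s, 47), (x, 43)} — violation
B=P: rows 7, 9, 11 → {A,E} = (u, 39), (u, 39), (u, 39) ✓
The only B value with inconsistent RHS is B=I.

I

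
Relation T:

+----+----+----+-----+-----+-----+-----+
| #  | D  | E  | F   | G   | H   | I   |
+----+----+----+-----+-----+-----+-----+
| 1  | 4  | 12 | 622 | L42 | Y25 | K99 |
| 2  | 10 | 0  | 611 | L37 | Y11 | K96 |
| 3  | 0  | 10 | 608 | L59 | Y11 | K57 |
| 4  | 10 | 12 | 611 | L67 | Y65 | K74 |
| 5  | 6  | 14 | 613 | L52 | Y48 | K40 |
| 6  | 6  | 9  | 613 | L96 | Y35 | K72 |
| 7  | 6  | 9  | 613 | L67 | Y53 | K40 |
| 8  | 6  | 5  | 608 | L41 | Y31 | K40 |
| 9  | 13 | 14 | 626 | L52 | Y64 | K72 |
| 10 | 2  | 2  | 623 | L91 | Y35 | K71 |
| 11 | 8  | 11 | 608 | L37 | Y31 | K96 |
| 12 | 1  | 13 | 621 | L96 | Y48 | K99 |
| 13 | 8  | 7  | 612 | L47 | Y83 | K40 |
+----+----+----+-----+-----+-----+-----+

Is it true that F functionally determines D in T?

No

F=622: row 1 → D = 4 ✓
F=611: rows 2, 4 → D = 10, 10 ✓
F=608: rows 3, 8, 11 → D takes values {0, 6, 8} — violation
F=613: rows 5, 6, 7 → D = 6, 6, 6 ✓
F=626: row 9 → D = 13 ✓
F=623: row 10 → D = 2 ✓
F=621: row 12 → D = 1 ✓
F=612: row 13 → D = 8 ✓
Two rows agree on F but differ on D, so F -> D does not hold.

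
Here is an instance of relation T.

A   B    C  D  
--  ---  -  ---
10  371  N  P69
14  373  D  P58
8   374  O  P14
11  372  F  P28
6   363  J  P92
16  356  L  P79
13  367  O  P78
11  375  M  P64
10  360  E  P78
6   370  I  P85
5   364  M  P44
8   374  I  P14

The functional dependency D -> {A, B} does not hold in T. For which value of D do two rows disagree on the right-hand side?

P78

D=P69: 1 row → {A,B} = (10, 371) ✓
D=P58: 1 row → {A,B} = (14, 373) ✓
D=P14: 2 rows → {A,B} = (8, 374), (8, 374) ✓
D=P28: 1 row → {A,B} = (11, 372) ✓
D=P92: 1 row → {A,B} = (6, 363) ✓
D=P79: 1 row → {A,B} = (16, 356) ✓
D=P78: 2 rows → {A,B} takes values {(13, 367), (10, 360)} — violation
D=P64: 1 row → {A,B} = (11, 375) ✓
D=P85: 1 row → {A,B} = (6, 370) ✓
D=P44: 1 row → {A,B} = (5, 364) ✓
The only D value with inconsistent RHS is D=P78.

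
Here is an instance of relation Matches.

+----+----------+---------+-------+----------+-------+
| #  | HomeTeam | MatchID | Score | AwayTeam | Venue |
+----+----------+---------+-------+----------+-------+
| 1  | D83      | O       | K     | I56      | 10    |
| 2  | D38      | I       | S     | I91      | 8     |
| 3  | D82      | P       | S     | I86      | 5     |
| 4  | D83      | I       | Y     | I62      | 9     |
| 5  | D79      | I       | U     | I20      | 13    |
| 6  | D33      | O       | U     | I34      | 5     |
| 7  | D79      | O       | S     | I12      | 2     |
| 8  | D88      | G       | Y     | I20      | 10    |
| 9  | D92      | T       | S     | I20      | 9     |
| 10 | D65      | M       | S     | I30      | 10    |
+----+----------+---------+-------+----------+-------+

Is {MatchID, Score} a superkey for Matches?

All 10 rows have distinct {MatchID, Score} values, so {MatchID, Score} → (all attributes) holds and {MatchID, Score} is a superkey.

Yes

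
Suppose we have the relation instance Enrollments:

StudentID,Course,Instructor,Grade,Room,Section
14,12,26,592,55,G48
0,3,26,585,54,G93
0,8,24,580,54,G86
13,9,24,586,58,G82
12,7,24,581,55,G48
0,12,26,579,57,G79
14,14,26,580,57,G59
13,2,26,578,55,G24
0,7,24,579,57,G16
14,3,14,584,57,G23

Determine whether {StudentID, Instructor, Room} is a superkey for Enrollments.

Yes

All 10 rows have distinct {StudentID, Instructor, Room} values, so {StudentID, Instructor, Room} → (all attributes) holds and {StudentID, Instructor, Room} is a superkey.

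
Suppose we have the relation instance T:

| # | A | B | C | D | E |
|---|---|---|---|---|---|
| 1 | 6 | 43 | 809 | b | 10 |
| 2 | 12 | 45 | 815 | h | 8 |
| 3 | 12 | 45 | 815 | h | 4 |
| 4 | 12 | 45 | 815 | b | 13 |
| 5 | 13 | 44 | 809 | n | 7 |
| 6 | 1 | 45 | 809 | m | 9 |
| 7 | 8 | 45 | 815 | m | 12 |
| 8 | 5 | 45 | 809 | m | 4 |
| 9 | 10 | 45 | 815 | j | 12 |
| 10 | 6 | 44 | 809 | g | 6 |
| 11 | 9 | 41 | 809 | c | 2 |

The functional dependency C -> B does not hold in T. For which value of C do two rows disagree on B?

809

C=809: rows 1, 5, 6, 8, 10, 11 → B takes values {43, 44, 45, 41} — violation
C=815: rows 2, 3, 4, 7, 9 → B = 45, 45, 45, 45, 45 ✓
The only C value with inconsistent B is C=809.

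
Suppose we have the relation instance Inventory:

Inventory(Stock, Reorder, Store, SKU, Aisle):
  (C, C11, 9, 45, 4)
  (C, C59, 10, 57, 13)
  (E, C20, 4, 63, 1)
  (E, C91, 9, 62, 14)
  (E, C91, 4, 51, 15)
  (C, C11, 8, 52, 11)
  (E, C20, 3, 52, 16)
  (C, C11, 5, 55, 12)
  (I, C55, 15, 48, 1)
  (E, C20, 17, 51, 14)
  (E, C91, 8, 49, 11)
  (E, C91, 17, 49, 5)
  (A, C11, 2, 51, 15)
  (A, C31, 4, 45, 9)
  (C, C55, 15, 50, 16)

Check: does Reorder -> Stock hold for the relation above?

Reorder=C11: 4 rows → Stock takes values {C, A} — violation
Reorder=C59: 1 row → Stock = C ✓
Reorder=C20: 3 rows → Stock = E, E, E ✓
Reorder=C91: 4 rows → Stock = E, E, E, E ✓
Reorder=C55: 2 rows → Stock takes values {I, C} — violation
Reorder=C31: 1 row → Stock = A ✓
Two rows agree on Reorder but differ on Stock, so Reorder -> Stock does not hold.

No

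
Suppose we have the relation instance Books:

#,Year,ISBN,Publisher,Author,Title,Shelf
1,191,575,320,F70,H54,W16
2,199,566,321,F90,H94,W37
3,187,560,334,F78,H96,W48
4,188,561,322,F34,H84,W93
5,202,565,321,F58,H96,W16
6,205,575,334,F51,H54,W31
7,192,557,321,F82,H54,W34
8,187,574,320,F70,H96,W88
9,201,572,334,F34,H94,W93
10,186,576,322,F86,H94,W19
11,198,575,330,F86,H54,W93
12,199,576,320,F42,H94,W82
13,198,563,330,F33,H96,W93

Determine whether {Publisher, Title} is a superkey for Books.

All 13 rows have distinct {Publisher, Title} values, so {Publisher, Title} → (all attributes) holds and {Publisher, Title} is a superkey.

Yes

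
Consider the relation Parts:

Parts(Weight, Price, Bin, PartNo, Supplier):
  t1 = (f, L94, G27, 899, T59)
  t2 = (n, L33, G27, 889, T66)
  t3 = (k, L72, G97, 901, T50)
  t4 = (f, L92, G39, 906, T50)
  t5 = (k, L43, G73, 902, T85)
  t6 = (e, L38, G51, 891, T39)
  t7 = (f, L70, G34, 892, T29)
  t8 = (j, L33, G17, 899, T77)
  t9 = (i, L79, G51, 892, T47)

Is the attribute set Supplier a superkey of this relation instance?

No

Rows 3 and 4 have the same Supplier value Supplier=T50 but are distinct tuples, so Supplier does not determine every attribute — not a superkey.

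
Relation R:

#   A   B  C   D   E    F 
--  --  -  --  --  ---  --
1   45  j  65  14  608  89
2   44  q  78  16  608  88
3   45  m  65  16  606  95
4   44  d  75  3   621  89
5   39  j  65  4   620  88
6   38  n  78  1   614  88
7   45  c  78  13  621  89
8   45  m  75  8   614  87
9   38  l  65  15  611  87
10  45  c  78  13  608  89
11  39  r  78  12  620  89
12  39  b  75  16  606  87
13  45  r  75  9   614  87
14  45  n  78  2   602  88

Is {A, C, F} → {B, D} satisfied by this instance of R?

(A=45, C=65, F=89): row 1 → {B,D} = (j, 14) ✓
(A=44, C=78, F=88): row 2 → {B,D} = (q, 16) ✓
(A=45, C=65, F=95): row 3 → {B,D} = (m, 16) ✓
(A=44, C=75, F=89): row 4 → {B,D} = (d, 3) ✓
(A=39, C=65, F=88): row 5 → {B,D} = (j, 4) ✓
(A=38, C=78, F=88): row 6 → {B,D} = (n, 1) ✓
(A=45, C=78, F=89): rows 7, 10 → {B,D} = (c, 13), (c, 13) ✓
(A=45, C=75, F=87): rows 8, 13 → {B,D} takes values {(m, 8), (r, 9)} — violation
(A=38, C=65, F=87): row 9 → {B,D} = (l, 15) ✓
(A=39, C=78, F=89): row 11 → {B,D} = (r, 12) ✓
(A=39, C=75, F=87): row 12 → {B,D} = (b, 16) ✓
(A=45, C=78, F=88): row 14 → {B,D} = (n, 2) ✓
Two rows agree on {A, C, F} but differ on {B, D}, so {A, C, F} → {B, D} does not hold.

No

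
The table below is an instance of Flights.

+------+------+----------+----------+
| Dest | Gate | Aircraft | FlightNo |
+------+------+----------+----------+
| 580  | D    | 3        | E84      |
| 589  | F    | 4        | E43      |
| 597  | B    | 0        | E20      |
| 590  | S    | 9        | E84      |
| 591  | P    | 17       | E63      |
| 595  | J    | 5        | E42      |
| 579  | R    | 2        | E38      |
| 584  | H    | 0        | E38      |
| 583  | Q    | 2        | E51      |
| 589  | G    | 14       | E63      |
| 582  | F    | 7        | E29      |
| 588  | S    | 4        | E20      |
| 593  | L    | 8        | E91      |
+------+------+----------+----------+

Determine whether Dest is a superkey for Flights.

No

Two distinct rows share Dest=589, so Dest does not determine every attribute — not a superkey.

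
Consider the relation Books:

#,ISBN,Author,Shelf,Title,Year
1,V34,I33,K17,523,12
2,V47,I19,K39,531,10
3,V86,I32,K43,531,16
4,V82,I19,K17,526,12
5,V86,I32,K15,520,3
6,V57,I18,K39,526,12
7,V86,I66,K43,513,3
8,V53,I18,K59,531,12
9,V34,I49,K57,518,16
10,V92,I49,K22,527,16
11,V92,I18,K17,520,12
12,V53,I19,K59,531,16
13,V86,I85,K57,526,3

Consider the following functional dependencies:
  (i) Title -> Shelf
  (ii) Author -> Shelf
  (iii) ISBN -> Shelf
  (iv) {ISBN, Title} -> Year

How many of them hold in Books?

(i) Title -> Shelf: Title=531: rows 2, 3, 8, 12 → Shelf takes values {K39, K43, K59} — violation; Title=526: rows 4, 6, 13 → Shelf takes values {K17, K39, K57} — violation; Title=520: rows 5, 11 → Shelf takes values {K15, K17} — violation — fails.
(ii) Author -> Shelf: Author=I19: rows 2, 4, 12 → Shelf takes values {K39, K17, K59} — violation; Author=I32: rows 3, 5 → Shelf takes values {K43, K15} — violation; Author=I18: rows 6, 8, 11 → Shelf takes values {K39, K59, K17} — violation; Author=I49: rows 9, 10 → Shelf takes values {K57, K22} — violation — fails.
(iii) ISBN -> Shelf: ISBN=V34: rows 1, 9 → Shelf takes values {K17, K57} — violation; ISBN=V86: rows 3, 5, 7, 13 → Shelf takes values {K43, K15, K57} — violation; ISBN=V92: rows 10, 11 → Shelf takes values {K22, K17} — violation — fails.
(iv) {ISBN, Title} -> Year: (ISBN=V53, Title=531): rows 8, 12 → Year takes values {12, 16} — violation — fails.
None of the 4 dependencies hold.

0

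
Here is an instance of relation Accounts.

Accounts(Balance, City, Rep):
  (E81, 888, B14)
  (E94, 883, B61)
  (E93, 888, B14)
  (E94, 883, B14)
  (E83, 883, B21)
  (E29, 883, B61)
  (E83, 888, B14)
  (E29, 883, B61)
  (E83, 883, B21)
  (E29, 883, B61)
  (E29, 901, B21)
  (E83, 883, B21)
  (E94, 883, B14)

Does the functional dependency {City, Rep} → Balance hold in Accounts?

(City=888, Rep=B14): 3 rows → Balance takes values {E81, E93, E83} — violation
(City=883, Rep=B61): 4 rows → Balance takes values {E94, E29} — violation
(City=883, Rep=B14): 2 rows → Balance = E94, E94 ✓
(City=883, Rep=B21): 3 rows → Balance = E83, E83, E83 ✓
(City=901, Rep=B21): 1 row → Balance = E29 ✓
Two rows agree on {City, Rep} but differ on Balance, so {City, Rep} → Balance does not hold.

No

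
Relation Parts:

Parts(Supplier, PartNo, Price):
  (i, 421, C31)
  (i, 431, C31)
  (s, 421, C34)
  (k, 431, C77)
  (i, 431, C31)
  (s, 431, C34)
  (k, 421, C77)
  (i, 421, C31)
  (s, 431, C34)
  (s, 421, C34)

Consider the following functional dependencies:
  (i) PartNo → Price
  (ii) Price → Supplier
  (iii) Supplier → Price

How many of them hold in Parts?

(i) PartNo → Price: PartNo=421: 5 rows → Price takes values {C31, C34, C77} — violation; PartNo=431: 5 rows → Price takes values {C31, C77, C34} — violation — fails.
(ii) Price → Supplier: every LHS value maps to a single RHS value — holds.
(iii) Supplier → Price: every LHS value maps to a single RHS value — holds.
2 of the 3 dependencies hold.

2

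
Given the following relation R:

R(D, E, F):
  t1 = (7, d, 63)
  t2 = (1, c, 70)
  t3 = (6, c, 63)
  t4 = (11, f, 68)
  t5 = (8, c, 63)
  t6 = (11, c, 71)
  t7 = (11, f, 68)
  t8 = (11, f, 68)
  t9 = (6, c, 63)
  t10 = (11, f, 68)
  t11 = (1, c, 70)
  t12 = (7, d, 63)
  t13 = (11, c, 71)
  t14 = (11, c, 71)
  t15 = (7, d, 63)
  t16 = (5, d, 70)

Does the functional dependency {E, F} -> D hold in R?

No

(E=d, F=63): rows 1, 12, 15 → D = 7, 7, 7 ✓
(E=c, F=70): rows 2, 11 → D = 1, 1 ✓
(E=c, F=63): rows 3, 5, 9 → D takes values {6, 8} — violation
(E=f, F=68): rows 4, 7, 8, 10 → D = 11, 11, 11, 11 ✓
(E=c, F=71): rows 6, 13, 14 → D = 11, 11, 11 ✓
(E=d, F=70): row 16 → D = 5 ✓
Two rows agree on {E, F} but differ on D, so {E, F} -> D does not hold.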